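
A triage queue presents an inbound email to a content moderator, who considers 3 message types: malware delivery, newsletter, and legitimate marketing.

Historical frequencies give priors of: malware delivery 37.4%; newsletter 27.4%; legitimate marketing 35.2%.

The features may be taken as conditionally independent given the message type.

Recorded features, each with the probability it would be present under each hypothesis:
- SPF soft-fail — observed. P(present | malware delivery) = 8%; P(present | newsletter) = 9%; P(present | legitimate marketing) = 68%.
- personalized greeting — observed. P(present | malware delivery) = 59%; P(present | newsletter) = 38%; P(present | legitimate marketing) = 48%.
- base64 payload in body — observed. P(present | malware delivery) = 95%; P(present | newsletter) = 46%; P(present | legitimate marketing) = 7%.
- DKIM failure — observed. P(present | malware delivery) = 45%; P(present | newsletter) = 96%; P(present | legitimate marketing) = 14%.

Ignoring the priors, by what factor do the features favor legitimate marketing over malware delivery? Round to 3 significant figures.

The Bayes factor is the ratio of the joint likelihoods of the feature pattern under the two hypotheses.
  legitimate marketing: 0.68 × 0.48 × 0.07 × 0.14 = 0.0031987
  malware delivery: 0.08 × 0.59 × 0.95 × 0.45 = 0.020178
Bayes factor = 0.0031987 / 0.020178 ≈ 0.159

0.159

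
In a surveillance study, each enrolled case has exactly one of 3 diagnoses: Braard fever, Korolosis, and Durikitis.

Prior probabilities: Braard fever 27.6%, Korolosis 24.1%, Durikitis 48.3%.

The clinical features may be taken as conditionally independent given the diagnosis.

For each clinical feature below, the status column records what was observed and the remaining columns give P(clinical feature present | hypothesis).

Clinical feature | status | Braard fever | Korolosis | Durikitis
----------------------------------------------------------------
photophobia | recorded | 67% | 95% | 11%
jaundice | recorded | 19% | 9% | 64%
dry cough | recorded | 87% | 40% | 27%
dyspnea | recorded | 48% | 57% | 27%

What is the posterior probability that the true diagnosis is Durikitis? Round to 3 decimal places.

0.113

For each hypothesis, the unnormalized posterior weight is prior × product of the clinical feature likelihoods:
  Braard fever: 0.276 × 0.67 × 0.19 × 0.87 × 0.48 = 0.014672
  Korolosis: 0.241 × 0.95 × 0.09 × 0.40 × 0.57 = 0.0046981
  Durikitis: 0.483 × 0.11 × 0.64 × 0.27 × 0.27 = 0.0024788
Normalizing constant Z = 0.014672 + 0.0046981 + 0.0024788 = 0.021849.
P(Durikitis | evidence) = 0.0024788 / 0.021849 ≈ 0.113.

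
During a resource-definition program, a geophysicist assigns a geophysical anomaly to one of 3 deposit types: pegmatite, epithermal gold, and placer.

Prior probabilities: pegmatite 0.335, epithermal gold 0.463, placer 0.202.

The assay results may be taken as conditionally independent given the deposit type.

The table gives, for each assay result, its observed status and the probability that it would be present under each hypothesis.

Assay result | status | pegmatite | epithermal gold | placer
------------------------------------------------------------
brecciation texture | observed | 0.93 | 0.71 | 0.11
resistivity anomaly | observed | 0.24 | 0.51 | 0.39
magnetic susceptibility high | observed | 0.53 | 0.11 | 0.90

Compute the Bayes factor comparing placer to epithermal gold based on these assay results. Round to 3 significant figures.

The Bayes factor is the ratio of the joint likelihoods of the assay result pattern under the two hypotheses.
  placer: 0.11 × 0.39 × 0.90 = 0.03861
  epithermal gold: 0.71 × 0.51 × 0.11 = 0.039831
Bayes factor = 0.03861 / 0.039831 ≈ 0.969

0.969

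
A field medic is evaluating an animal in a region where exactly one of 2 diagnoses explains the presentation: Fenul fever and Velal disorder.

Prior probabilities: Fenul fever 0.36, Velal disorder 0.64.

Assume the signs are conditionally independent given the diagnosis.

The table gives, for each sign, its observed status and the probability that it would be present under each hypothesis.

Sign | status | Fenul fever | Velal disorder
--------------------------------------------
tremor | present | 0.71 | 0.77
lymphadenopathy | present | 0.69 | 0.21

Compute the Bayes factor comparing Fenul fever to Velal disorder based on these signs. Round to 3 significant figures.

Take the product of per-sign likelihoods under each hypothesis, then divide.
  Fenul fever: 0.71 × 0.69 = 0.4899
  Velal disorder: 0.77 × 0.21 = 0.1617
Bayes factor = 0.4899 / 0.1617 ≈ 3.03

3.03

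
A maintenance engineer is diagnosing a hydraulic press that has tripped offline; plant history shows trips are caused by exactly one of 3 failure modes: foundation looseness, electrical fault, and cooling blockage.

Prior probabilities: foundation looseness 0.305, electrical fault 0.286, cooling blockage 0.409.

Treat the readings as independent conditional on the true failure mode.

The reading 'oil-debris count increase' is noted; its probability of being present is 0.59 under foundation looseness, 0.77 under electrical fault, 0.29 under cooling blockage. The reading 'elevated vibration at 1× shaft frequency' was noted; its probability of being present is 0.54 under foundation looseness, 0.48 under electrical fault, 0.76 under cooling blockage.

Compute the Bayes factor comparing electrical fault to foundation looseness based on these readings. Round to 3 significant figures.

1.16

The Bayes factor is the ratio of the joint likelihoods of the reading pattern under the two hypotheses.
  electrical fault: 0.77 × 0.48 = 0.3696
  foundation looseness: 0.59 × 0.54 = 0.3186
Bayes factor = 0.3696 / 0.3186 ≈ 1.16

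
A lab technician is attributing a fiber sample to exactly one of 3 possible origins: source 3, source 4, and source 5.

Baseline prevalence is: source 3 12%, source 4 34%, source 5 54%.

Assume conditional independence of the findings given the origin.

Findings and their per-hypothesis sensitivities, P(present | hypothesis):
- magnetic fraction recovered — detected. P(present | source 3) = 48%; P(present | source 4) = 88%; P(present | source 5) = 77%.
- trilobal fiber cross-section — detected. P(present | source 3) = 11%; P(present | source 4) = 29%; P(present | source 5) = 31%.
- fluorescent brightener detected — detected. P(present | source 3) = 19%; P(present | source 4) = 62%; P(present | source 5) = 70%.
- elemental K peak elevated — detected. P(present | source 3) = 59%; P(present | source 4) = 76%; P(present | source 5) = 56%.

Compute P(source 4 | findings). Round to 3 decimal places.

0.444

Multiply each prior by the joint likelihood of the evidence pattern:
  source 3: 0.12 × 0.48 × 0.11 × 0.19 × 0.59 = 0.00071027
  source 4: 0.34 × 0.88 × 0.29 × 0.62 × 0.76 = 0.040885
  source 5: 0.54 × 0.77 × 0.31 × 0.70 × 0.56 = 0.050528
Normalizing constant Z = 0.00071027 + 0.040885 + 0.050528 = 0.092123.
P(source 4 | evidence) = 0.040885 / 0.092123 ≈ 0.444.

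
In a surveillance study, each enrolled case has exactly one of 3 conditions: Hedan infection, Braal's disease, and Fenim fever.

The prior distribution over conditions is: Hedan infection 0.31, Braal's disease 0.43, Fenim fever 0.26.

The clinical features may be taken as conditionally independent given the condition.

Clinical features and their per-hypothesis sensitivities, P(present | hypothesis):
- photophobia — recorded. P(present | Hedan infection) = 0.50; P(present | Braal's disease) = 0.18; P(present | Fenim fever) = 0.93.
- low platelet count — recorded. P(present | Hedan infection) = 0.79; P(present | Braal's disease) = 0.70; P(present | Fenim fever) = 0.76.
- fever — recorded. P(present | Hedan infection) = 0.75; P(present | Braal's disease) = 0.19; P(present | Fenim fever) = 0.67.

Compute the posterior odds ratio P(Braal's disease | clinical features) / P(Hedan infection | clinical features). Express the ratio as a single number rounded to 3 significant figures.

0.112

Unnormalized posterior weight (prior times the clinical feature likelihoods) for each of the two hypotheses:
  Braal's disease: 0.43 × 0.18 × 0.70 × 0.19 = 0.010294
  Hedan infection: 0.31 × 0.50 × 0.79 × 0.75 = 0.091838
Odds(Braal's disease : Hedan infection) = 0.010294 / 0.091838 ≈ 0.112.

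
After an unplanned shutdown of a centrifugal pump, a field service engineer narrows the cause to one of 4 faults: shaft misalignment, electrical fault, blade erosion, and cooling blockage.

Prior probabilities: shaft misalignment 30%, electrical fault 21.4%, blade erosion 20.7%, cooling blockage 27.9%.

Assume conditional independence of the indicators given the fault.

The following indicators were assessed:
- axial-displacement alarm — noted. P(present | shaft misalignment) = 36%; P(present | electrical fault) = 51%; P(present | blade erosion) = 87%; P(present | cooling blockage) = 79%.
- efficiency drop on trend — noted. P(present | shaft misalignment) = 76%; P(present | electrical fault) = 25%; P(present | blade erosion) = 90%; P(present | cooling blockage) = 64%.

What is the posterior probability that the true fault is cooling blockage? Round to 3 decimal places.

0.342

By Bayes' rule with conditional independence, the unnormalized weight for each hypothesis is prior × ∏ likelihoods:
  shaft misalignment: 0.300 × 0.36 × 0.76 = 0.08208
  electrical fault: 0.214 × 0.51 × 0.25 = 0.027285
  blade erosion: 0.207 × 0.87 × 0.90 = 0.16208
  cooling blockage: 0.279 × 0.79 × 0.64 = 0.14106
Normalizing constant Z = 0.08208 + 0.027285 + 0.16208 + 0.14106 = 0.41251.
P(cooling blockage | evidence) = 0.14106 / 0.41251 ≈ 0.342.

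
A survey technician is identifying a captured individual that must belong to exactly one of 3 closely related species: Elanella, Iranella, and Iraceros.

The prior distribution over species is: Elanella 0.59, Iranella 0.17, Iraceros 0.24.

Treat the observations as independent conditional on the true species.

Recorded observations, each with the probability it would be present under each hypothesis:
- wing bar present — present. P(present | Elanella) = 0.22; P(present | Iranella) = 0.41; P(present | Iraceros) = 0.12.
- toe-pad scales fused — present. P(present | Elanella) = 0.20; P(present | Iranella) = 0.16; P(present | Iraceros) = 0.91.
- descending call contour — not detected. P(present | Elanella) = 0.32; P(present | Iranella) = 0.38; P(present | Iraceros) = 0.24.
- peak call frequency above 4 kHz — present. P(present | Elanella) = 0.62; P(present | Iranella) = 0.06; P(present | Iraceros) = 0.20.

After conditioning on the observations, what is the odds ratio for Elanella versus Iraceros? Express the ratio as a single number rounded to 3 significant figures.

The normalizing constant cancels in an odds ratio, so compute prior × likelihood for the two hypotheses only (using 1 − P(present | H) for each absent observation):
  Elanella: 0.59 × 0.22 × 0.20 × (1 − 0.32) × 0.62 = 0.010945
  Iraceros: 0.24 × 0.12 × 0.91 × (1 − 0.24) × 0.20 = 0.0039836
Posterior odds = 0.010945 / 0.0039836 ≈ 2.75.

2.75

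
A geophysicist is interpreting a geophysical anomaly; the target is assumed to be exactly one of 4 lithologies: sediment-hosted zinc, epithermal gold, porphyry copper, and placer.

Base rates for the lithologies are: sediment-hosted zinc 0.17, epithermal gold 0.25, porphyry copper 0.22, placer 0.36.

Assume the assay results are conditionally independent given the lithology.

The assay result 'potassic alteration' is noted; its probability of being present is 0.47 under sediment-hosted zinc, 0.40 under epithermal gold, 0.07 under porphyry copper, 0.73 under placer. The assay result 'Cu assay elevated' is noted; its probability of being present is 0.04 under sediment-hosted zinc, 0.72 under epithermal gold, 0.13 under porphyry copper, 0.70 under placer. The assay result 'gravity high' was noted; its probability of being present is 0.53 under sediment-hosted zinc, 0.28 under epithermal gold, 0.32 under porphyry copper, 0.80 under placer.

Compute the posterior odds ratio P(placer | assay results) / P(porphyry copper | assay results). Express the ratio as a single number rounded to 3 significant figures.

The normalizing constant cancels in an odds ratio, so compute prior × likelihood for the two hypotheses only:
  placer: 0.36 × 0.73 × 0.70 × 0.80 = 0.14717
  porphyry copper: 0.22 × 0.07 × 0.13 × 0.32 = 0.00064064
Posterior odds = 0.14717 / 0.00064064 ≈ 230.

230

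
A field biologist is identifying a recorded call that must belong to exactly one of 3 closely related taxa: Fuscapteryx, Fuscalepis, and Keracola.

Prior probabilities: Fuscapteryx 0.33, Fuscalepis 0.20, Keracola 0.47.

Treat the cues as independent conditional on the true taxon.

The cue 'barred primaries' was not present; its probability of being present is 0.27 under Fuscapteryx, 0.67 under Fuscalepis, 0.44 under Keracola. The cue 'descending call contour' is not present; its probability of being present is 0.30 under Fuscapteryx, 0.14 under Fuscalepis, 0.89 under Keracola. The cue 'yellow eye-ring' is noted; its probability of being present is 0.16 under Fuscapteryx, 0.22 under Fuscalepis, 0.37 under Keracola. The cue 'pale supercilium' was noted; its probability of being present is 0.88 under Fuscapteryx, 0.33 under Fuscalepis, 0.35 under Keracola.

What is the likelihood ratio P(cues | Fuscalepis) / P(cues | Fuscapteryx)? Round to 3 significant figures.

0.286

Joint likelihood of the cue pattern under each hypothesis (using 1 − P(present | H) for each absent cue):
  Fuscalepis: (1 − 0.67) × (1 − 0.14) × 0.22 × 0.33 = 0.020604
  Fuscapteryx: (1 − 0.27) × (1 − 0.30) × 0.16 × 0.88 = 0.071949
Bayes factor = 0.020604 / 0.071949 ≈ 0.286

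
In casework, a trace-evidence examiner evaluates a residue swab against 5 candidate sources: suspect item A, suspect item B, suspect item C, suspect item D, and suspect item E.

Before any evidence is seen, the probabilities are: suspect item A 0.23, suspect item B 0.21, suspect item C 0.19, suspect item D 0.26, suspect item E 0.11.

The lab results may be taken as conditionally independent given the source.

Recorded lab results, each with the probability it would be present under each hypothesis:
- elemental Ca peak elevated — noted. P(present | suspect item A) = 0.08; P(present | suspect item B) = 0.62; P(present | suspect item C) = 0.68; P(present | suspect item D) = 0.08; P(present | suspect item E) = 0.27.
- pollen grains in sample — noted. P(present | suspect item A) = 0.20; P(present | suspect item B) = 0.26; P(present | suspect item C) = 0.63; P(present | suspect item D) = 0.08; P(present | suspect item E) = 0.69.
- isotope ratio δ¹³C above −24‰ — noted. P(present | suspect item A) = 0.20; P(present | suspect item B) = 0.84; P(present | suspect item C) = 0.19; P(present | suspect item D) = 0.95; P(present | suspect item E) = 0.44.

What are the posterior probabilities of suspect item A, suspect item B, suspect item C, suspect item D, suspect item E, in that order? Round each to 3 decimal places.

0.013, 0.515, 0.280, 0.029, 0.163

By Bayes' rule with conditional independence, the unnormalized weight for each hypothesis is prior × ∏ likelihoods:
  suspect item A: 0.23 × 0.08 × 0.20 × 0.20 = 0.000736
  suspect item B: 0.21 × 0.62 × 0.26 × 0.84 = 0.028436
  suspect item C: 0.19 × 0.68 × 0.63 × 0.19 = 0.015465
  suspect item D: 0.26 × 0.08 × 0.08 × 0.95 = 0.0015808
  suspect item E: 0.11 × 0.27 × 0.69 × 0.44 = 0.0090169
Marginal likelihood of the evidence = 0.055235.
P(suspect item A | evidence) = 0.000736 / 0.055235 ≈ 0.013
P(suspect item B | evidence) = 0.028436 / 0.055235 ≈ 0.515
P(suspect item C | evidence) = 0.015465 / 0.055235 ≈ 0.280
P(suspect item D | evidence) = 0.0015808 / 0.055235 ≈ 0.029
P(suspect item E | evidence) = 0.0090169 / 0.055235 ≈ 0.163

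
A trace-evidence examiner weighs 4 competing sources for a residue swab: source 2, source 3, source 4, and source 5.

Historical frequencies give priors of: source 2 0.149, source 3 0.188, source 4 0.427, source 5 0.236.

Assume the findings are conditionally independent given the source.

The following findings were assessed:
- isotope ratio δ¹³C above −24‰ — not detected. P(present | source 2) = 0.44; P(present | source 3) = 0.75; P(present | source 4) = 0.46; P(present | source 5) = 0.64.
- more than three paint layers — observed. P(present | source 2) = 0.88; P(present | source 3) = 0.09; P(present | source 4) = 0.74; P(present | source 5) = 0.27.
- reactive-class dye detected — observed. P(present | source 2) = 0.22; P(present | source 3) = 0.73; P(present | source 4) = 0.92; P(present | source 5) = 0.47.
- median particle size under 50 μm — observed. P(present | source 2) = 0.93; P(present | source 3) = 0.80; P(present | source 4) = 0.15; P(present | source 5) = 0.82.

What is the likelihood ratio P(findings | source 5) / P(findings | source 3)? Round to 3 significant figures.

2.85

Joint likelihood of the evidence pattern under each hypothesis (using 1 − P(present | H) for each absent finding):
  source 5: (1 − 0.64) × 0.27 × 0.47 × 0.82 = 0.037461
  source 3: (1 − 0.75) × 0.09 × 0.73 × 0.80 = 0.01314
Bayes factor = 0.037461 / 0.01314 ≈ 2.85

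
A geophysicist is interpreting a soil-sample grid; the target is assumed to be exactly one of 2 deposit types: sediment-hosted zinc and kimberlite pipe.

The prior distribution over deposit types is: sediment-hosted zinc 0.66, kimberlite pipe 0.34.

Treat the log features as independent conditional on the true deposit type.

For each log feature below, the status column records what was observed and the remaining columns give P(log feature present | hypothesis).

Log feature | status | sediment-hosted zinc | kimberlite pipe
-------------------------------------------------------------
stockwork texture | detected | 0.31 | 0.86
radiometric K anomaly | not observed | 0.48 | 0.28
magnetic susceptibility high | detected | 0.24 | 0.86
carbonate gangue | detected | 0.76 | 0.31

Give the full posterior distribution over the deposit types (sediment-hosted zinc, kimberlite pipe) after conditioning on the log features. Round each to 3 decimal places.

0.257, 0.743

By Bayes' rule with conditional independence, the unnormalized weight for each hypothesis is prior × ∏ likelihoods (using 1 − P(present | H) for each absent log feature):
  sediment-hosted zinc: 0.66 × 0.31 × (1 − 0.48) × 0.24 × 0.76 = 0.019406
  kimberlite pipe: 0.34 × 0.86 × (1 − 0.28) × 0.86 × 0.31 = 0.056127
The unnormalized weights sum to 0.075533.
P(sediment-hosted zinc | evidence) = 0.019406 / 0.075533 ≈ 0.257
P(kimberlite pipe | evidence) = 0.056127 / 0.075533 ≈ 0.743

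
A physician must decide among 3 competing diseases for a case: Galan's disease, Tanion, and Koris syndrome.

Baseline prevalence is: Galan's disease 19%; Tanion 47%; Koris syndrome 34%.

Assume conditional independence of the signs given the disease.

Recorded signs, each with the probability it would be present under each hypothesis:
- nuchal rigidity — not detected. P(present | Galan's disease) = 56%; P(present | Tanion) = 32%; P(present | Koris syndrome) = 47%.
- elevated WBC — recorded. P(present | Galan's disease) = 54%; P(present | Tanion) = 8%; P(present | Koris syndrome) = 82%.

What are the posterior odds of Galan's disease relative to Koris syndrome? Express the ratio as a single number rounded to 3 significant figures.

Unnormalized posterior weight (prior times the sign likelihoods) for each of the two hypotheses (using 1 − P(present | H) for each absent sign):
  Galan's disease: 0.19 × (1 − 0.56) × 0.54 = 0.045144
  Koris syndrome: 0.34 × (1 − 0.47) × 0.82 = 0.14776
Posterior odds = 0.045144 / 0.14776 ≈ 0.306.

0.306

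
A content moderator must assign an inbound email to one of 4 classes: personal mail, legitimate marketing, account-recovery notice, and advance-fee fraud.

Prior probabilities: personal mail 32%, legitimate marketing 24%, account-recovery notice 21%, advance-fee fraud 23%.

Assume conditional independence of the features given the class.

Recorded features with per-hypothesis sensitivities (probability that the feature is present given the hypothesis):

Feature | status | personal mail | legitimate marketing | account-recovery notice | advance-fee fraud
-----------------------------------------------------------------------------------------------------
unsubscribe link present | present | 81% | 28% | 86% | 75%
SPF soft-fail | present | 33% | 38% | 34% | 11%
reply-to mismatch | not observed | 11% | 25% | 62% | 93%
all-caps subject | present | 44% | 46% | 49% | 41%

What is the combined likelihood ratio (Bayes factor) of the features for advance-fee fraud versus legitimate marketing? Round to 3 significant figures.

0.0645

The Bayes factor is the ratio of the joint likelihoods of the feature pattern under the two hypotheses (using 1 − P(present | H) for each absent feature).
  advance-fee fraud: 0.75 × 0.11 × (1 − 0.93) × 0.41 = 0.0023677
  legitimate marketing: 0.28 × 0.38 × (1 − 0.25) × 0.46 = 0.036708
Bayes factor = 0.0023677 / 0.036708 ≈ 0.0645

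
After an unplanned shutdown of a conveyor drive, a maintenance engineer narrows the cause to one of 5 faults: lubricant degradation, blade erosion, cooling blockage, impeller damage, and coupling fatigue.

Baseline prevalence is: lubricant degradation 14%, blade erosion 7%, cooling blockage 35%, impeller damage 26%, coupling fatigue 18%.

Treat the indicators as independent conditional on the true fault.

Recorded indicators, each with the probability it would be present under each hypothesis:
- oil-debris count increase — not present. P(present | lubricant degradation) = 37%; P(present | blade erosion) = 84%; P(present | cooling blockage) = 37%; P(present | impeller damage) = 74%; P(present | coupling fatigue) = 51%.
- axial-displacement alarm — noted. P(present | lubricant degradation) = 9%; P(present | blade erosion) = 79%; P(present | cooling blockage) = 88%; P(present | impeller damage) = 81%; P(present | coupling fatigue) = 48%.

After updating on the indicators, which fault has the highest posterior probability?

Multiply each prior by the joint likelihood of the indicator pattern (using 1 − P(present | H) for each absent indicator):
  lubricant degradation: 0.14 × (1 − 0.37) × 0.09 = 0.007938
  blade erosion: 0.07 × (1 − 0.84) × 0.79 = 0.008848
  cooling blockage: 0.35 × (1 − 0.37) × 0.88 = 0.19404
  impeller damage: 0.26 × (1 − 0.74) × 0.81 = 0.054756
  coupling fatigue: 0.18 × (1 − 0.51) × 0.48 = 0.042336
The unnormalized weights sum to 0.30792.
P(lubricant degradation | evidence) ≈ 0.007938 / 0.30792 ≈ 0.026
P(blade erosion | evidence) ≈ 0.008848 / 0.30792 ≈ 0.029
P(cooling blockage | evidence) ≈ 0.19404 / 0.30792 ≈ 0.630
P(impeller damage | evidence) ≈ 0.054756 / 0.30792 ≈ 0.178
P(coupling fatigue | evidence) ≈ 0.042336 / 0.30792 ≈ 0.137
The largest is 0.630, so cooling blockage is most probable.

cooling blockage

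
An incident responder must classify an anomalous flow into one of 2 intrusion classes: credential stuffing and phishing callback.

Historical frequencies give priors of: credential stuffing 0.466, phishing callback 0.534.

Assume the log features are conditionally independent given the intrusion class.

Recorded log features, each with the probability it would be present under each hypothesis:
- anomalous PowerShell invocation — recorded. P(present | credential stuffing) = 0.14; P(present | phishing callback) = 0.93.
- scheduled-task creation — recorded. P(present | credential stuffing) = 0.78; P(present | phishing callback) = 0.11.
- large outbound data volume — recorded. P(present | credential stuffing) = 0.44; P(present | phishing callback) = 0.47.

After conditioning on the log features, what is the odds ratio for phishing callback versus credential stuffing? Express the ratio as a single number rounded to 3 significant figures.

The normalizing constant cancels in an odds ratio, so compute prior × likelihood for the two hypotheses only:
  phishing callback: 0.534 × 0.93 × 0.11 × 0.47 = 0.025675
  credential stuffing: 0.466 × 0.14 × 0.78 × 0.44 = 0.02239
Odds(phishing callback : credential stuffing) = 0.025675 / 0.02239 ≈ 1.15.

1.15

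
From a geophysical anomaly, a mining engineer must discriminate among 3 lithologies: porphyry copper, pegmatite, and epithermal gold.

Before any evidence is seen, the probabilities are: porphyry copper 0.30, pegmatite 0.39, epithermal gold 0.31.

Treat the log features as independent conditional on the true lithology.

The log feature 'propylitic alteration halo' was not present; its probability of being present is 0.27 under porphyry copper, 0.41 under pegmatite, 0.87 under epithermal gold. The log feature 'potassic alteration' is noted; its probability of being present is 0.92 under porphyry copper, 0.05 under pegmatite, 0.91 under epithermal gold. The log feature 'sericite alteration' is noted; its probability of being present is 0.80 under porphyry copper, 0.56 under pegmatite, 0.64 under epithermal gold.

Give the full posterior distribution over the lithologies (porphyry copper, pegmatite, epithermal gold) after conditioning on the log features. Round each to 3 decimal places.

For each hypothesis, the unnormalized posterior weight is prior × product of the log feature likelihoods (using 1 − P(present | H) for each absent log feature):
  porphyry copper: 0.30 × (1 − 0.27) × 0.92 × 0.80 = 0.16118
  pegmatite: 0.39 × (1 − 0.41) × 0.05 × 0.56 = 0.0064428
  epithermal gold: 0.31 × (1 − 0.87) × 0.91 × 0.64 = 0.023471
Normalizing constant Z = 0.16118 + 0.0064428 + 0.023471 = 0.1911.
P(porphyry copper | evidence) = 0.16118 / 0.1911 ≈ 0.843
P(pegmatite | evidence) = 0.0064428 / 0.1911 ≈ 0.034
P(epithermal gold | evidence) = 0.023471 / 0.1911 ≈ 0.123

0.843, 0.034, 0.123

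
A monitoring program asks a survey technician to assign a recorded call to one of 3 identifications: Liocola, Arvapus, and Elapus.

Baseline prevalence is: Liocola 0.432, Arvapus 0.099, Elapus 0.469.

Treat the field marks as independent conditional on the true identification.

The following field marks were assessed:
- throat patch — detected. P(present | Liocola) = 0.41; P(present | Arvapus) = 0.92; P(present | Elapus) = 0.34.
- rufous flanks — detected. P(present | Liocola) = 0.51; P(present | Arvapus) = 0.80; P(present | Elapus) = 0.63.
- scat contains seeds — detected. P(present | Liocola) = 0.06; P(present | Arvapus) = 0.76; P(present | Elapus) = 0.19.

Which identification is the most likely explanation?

Arvapus

Multiply each prior by the joint likelihood of the field mark pattern:
  Liocola: 0.432 × 0.41 × 0.51 × 0.06 = 0.0054199
  Arvapus: 0.099 × 0.92 × 0.80 × 0.76 = 0.055377
  Elapus: 0.469 × 0.34 × 0.63 × 0.19 = 0.019087
The unnormalized weights sum to 0.079884.
P(Liocola | evidence) ≈ 0.0054199 / 0.079884 ≈ 0.068
P(Arvapus | evidence) ≈ 0.055377 / 0.079884 ≈ 0.693
P(Elapus | evidence) ≈ 0.019087 / 0.079884 ≈ 0.239
The largest is 0.693, so Arvapus is most probable.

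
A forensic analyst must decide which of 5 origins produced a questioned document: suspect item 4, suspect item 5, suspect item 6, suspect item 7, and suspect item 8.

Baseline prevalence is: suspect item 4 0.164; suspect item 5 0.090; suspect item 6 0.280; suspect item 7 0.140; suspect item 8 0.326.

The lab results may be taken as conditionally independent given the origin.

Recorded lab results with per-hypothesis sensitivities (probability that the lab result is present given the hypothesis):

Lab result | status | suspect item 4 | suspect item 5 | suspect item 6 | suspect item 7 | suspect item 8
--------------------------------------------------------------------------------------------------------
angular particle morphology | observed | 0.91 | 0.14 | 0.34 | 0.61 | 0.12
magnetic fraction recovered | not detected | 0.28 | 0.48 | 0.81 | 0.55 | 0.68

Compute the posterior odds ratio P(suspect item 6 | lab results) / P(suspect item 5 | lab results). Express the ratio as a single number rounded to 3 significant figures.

The normalizing constant cancels in an odds ratio, so compute prior × likelihood for the two hypotheses only (using 1 − P(present | H) for each absent lab result):
  suspect item 6: 0.280 × 0.34 × (1 − 0.81) = 0.018088
  suspect item 5: 0.090 × 0.14 × (1 − 0.48) = 0.006552
Odds(suspect item 6 : suspect item 5) = 0.018088 / 0.006552 ≈ 2.76.

2.76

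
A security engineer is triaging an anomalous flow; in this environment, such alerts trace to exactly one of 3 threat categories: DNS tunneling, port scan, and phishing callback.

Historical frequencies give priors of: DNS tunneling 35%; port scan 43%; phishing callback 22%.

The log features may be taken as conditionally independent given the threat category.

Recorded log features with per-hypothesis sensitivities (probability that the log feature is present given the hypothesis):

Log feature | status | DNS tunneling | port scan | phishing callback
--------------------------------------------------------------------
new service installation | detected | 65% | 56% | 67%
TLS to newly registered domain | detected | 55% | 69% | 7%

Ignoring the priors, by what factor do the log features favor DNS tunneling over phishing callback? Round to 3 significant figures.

7.62

Joint likelihood of the log feature pattern under each hypothesis:
  DNS tunneling: 0.65 × 0.55 = 0.3575
  phishing callback: 0.67 × 0.07 = 0.0469
Bayes factor = 0.3575 / 0.0469 ≈ 7.62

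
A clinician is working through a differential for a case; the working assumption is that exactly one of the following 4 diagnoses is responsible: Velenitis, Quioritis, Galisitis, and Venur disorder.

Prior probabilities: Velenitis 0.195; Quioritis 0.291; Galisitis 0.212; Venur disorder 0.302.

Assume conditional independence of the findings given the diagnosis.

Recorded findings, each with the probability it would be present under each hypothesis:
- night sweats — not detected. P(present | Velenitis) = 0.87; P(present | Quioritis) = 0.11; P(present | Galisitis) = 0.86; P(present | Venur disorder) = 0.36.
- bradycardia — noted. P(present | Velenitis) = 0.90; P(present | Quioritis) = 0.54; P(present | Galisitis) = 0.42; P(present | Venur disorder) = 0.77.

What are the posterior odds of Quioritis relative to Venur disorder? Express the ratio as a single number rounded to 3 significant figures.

0.940

Posterior odds equal prior odds times the likelihood ratio; only the two competing hypotheses matter (using 1 − P(present | H) for each absent finding).
  Quioritis: 0.291 × (1 − 0.11) × 0.54 = 0.13985
  Venur disorder: 0.302 × (1 − 0.36) × 0.77 = 0.14883
Posterior odds = 0.13985 / 0.14883 ≈ 0.940.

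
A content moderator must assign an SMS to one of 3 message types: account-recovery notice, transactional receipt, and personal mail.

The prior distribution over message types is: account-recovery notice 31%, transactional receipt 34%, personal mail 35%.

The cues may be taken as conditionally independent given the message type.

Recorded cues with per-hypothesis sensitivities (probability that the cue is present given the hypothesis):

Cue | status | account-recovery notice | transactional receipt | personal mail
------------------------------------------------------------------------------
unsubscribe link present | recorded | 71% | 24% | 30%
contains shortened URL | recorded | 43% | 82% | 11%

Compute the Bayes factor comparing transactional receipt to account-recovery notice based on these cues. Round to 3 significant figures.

Joint likelihood of the cue pattern under each hypothesis:
  transactional receipt: 0.24 × 0.82 = 0.1968
  account-recovery notice: 0.71 × 0.43 = 0.3053
Bayes factor = 0.1968 / 0.3053 ≈ 0.645

0.645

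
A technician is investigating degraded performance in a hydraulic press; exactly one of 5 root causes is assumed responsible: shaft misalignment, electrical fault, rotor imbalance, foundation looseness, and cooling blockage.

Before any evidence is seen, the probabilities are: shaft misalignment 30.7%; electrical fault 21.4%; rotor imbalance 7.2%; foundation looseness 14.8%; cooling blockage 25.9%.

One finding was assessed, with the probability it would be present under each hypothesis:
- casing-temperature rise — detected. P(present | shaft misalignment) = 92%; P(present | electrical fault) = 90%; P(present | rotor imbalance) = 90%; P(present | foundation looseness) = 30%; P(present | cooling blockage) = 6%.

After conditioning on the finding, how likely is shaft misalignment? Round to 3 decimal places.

By Bayes' rule, the unnormalized weight for each hypothesis is prior × likelihood:
  shaft misalignment: 0.307 × 0.92 = 0.28244
  electrical fault: 0.214 × 0.90 = 0.1926
  rotor imbalance: 0.072 × 0.90 = 0.0648
  foundation looseness: 0.148 × 0.30 = 0.0444
  cooling blockage: 0.259 × 0.06 = 0.01554
Marginal likelihood of the evidence = 0.59978.
P(shaft misalignment | evidence) = 0.28244 / 0.59978 ≈ 0.471.

0.471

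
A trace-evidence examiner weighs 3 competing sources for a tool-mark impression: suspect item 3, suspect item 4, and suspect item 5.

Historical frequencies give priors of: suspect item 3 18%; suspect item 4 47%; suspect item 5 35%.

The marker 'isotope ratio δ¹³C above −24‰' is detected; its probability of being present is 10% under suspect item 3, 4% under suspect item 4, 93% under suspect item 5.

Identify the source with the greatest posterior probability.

For each hypothesis, the unnormalized posterior weight is prior × likelihood:
  suspect item 3: 0.18 × 0.10 = 0.018
  suspect item 4: 0.47 × 0.04 = 0.0188
  suspect item 5: 0.35 × 0.93 = 0.3255
The unnormalized weights sum to 0.3623.
P(suspect item 3 | evidence) ≈ 0.018 / 0.3623 ≈ 0.050
P(suspect item 4 | evidence) ≈ 0.0188 / 0.3623 ≈ 0.052
P(suspect item 5 | evidence) ≈ 0.3255 / 0.3623 ≈ 0.898
The largest is 0.898, so suspect item 5 is most probable.

suspect item 5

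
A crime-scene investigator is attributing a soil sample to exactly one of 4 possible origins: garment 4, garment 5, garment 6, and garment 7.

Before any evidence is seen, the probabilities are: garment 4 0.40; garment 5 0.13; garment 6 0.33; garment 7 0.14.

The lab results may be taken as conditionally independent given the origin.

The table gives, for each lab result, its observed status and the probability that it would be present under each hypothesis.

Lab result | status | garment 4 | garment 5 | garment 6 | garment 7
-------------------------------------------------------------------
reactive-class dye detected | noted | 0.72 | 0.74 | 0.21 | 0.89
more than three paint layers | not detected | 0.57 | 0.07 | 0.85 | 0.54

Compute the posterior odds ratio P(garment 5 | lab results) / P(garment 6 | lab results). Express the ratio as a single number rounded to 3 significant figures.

8.61

Posterior odds equal prior odds times the likelihood ratio; only the two competing hypotheses matter (using 1 − P(present | H) for each absent lab result).
  garment 5: 0.13 × 0.74 × (1 − 0.07) = 0.089466
  garment 6: 0.33 × 0.21 × (1 − 0.85) = 0.010395
Odds(garment 5 : garment 6) = 0.089466 / 0.010395 ≈ 8.61.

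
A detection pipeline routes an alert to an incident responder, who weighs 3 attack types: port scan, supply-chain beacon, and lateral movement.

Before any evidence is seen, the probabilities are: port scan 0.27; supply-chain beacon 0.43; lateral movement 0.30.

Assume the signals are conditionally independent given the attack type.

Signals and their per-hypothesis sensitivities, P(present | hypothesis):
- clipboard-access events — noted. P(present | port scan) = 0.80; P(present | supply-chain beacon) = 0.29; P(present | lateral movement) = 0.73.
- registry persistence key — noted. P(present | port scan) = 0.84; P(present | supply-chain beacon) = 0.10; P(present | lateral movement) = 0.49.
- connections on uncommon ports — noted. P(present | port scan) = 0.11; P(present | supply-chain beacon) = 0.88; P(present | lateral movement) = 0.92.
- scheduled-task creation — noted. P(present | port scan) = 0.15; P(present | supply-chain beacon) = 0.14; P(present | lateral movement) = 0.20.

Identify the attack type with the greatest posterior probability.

By Bayes' rule with conditional independence, the unnormalized weight for each hypothesis is prior × ∏ likelihoods:
  port scan: 0.27 × 0.80 × 0.84 × 0.11 × 0.15 = 0.0029938
  supply-chain beacon: 0.43 × 0.29 × 0.10 × 0.88 × 0.14 = 0.0015363
  lateral movement: 0.30 × 0.73 × 0.49 × 0.92 × 0.20 = 0.019745
Normalizing constant Z = 0.0029938 + 0.0015363 + 0.019745 = 0.024275.
P(port scan | evidence) ≈ 0.0029938 / 0.024275 ≈ 0.123
P(supply-chain beacon | evidence) ≈ 0.0015363 / 0.024275 ≈ 0.063
P(lateral movement | evidence) ≈ 0.019745 / 0.024275 ≈ 0.813
The largest is 0.813, so lateral movement is most probable.

lateral movement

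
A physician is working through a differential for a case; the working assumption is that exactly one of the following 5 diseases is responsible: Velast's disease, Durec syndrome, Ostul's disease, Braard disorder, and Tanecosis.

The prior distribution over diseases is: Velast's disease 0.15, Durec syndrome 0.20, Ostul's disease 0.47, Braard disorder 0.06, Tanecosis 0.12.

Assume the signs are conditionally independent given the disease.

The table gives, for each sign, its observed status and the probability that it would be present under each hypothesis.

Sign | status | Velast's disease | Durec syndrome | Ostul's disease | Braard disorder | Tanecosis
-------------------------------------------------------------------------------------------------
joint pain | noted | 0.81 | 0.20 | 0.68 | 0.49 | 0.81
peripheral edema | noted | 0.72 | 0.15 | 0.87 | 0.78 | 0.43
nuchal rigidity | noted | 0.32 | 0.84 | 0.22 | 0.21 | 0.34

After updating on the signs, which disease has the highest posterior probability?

Ostul's disease

For each hypothesis, the unnormalized posterior weight is prior × product of the sign likelihoods:
  Velast's disease: 0.15 × 0.81 × 0.72 × 0.32 = 0.027994
  Durec syndrome: 0.20 × 0.20 × 0.15 × 0.84 = 0.00504
  Ostul's disease: 0.47 × 0.68 × 0.87 × 0.22 = 0.061171
  Braard disorder: 0.06 × 0.49 × 0.78 × 0.21 = 0.0048157
  Tanecosis: 0.12 × 0.81 × 0.43 × 0.34 = 0.014211
Normalizing constant Z = 0.027994 + 0.00504 + 0.061171 + 0.0048157 + 0.014211 = 0.11323.
P(Velast's disease | evidence) ≈ 0.027994 / 0.11323 ≈ 0.247
P(Durec syndrome | evidence) ≈ 0.00504 / 0.11323 ≈ 0.045
P(Ostul's disease | evidence) ≈ 0.061171 / 0.11323 ≈ 0.540
P(Braard disorder | evidence) ≈ 0.0048157 / 0.11323 ≈ 0.043
P(Tanecosis | evidence) ≈ 0.014211 / 0.11323 ≈ 0.126
The largest is 0.540, so Ostul's disease is most probable.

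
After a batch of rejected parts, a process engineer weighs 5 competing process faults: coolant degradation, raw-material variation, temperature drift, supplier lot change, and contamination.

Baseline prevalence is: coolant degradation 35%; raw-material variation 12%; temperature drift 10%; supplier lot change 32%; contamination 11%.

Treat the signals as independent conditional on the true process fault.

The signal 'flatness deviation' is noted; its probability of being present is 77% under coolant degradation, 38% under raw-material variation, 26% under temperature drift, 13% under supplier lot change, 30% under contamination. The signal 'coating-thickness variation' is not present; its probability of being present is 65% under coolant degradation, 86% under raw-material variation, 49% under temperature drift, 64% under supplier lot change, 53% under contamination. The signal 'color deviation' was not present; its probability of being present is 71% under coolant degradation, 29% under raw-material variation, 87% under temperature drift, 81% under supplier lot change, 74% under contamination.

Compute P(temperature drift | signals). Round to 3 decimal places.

0.043

Multiply each prior by the joint likelihood of the signal pattern (using 1 − P(present | H) for each absent signal):
  coolant degradation: 0.35 × 0.77 × (1 − 0.65) × (1 − 0.71) = 0.027354
  raw-material variation: 0.12 × 0.38 × (1 − 0.86) × (1 − 0.29) = 0.0045326
  temperature drift: 0.10 × 0.26 × (1 − 0.49) × (1 − 0.87) = 0.0017238
  supplier lot change: 0.32 × 0.13 × (1 − 0.64) × (1 − 0.81) = 0.0028454
  contamination: 0.11 × 0.30 × (1 − 0.53) × (1 − 0.74) = 0.0040326
The unnormalized weights sum to 0.040489.
P(temperature drift | evidence) = 0.0017238 / 0.040489 ≈ 0.043.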